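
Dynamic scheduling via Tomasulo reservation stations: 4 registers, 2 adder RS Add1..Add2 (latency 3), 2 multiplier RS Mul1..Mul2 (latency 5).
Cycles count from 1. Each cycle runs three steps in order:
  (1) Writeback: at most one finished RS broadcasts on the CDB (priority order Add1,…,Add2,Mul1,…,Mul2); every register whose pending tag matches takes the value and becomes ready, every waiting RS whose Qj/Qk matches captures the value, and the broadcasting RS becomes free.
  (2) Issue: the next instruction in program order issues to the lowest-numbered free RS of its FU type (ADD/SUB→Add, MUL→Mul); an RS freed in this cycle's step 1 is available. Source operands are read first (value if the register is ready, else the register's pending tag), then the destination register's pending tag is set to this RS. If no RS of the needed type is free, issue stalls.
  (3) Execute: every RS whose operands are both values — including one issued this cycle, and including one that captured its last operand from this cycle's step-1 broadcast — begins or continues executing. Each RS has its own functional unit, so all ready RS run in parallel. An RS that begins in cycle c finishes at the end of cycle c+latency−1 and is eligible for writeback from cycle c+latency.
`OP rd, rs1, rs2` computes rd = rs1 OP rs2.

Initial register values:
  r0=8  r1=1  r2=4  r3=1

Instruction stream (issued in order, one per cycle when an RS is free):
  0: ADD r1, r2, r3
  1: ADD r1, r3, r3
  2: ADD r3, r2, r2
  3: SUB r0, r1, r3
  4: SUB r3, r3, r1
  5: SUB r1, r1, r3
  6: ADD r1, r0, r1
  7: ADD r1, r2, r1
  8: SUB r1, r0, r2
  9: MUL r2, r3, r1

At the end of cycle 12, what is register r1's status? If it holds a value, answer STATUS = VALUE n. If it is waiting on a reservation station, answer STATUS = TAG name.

  c1: issue ADD r1<-Add1  regs: r0:8,r1:Add1,r2:4,r3:1
  c2: issue ADD r1<-Add2  regs: r0:8,r1:Add2,r2:4,r3:1
  c3: stall  regs: r0:8,r1:Add2,r2:4,r3:1
  c4: CDB Add1=5; issue ADD r3<-Add1  regs: r0:8,r1:Add2,r2:4,r3:Add1
  c5: CDB Add2=2; issue SUB r0<-Add2  regs: r0:Add2,r1:2,r2:4,r3:Add1
  c6: stall  regs: r0:Add2,r1:2,r2:4,r3:Add1
  c7: CDB Add1=8; issue SUB r3<-Add1  regs: r0:Add2,r1:2,r2:4,r3:Add1
  c8: stall  regs: r0:Add2,r1:2,r2:4,r3:Add1
  c9: stall  regs: r0:Add2,r1:2,r2:4,r3:Add1
  c10: CDB Add1=6; issue SUB r1<-Add1  regs: r0:Add2,r1:Add1,r2:4,r3:6
  c11: CDB Add2=-6; issue ADD r1<-Add2  regs: r0:-6,r1:Add2,r2:4,r3:6
  c12: stall  regs: r0:-6,r1:Add2,r2:4,r3:6

STATUS = TAG Add2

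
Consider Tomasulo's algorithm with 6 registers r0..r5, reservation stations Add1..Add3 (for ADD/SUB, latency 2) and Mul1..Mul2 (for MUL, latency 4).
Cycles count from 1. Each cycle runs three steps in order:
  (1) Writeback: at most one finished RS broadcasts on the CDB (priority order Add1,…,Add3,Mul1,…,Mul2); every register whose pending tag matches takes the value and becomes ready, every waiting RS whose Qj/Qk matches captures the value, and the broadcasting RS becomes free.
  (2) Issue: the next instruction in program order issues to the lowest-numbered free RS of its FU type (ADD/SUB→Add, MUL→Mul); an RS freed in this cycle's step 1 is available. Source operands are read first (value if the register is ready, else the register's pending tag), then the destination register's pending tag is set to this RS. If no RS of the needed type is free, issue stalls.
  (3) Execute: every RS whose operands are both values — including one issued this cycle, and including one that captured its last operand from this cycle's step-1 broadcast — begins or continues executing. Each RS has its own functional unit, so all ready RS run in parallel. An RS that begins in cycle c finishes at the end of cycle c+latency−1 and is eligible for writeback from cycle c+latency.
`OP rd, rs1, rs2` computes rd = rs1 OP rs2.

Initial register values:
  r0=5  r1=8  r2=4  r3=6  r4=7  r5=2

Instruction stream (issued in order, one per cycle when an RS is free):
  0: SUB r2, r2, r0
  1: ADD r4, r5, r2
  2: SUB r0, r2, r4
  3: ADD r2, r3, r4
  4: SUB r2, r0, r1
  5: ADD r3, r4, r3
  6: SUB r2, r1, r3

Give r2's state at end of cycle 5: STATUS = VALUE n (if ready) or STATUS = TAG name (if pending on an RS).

cycle 1: issue SUB r2<-Add1 // r0:5,r1:8,r2:Add1,r3:6,r4:7,r5:2
cycle 2: issue ADD r4<-Add2 // r0:5,r1:8,r2:Add1,r3:6,r4:Add2,r5:2
cycle 3: CDB Add1=-1; issue SUB r0<-Add1 // r0:Add1,r1:8,r2:-1,r3:6,r4:Add2,r5:2
cycle 4: issue ADD r2<-Add3 // r0:Add1,r1:8,r2:Add3,r3:6,r4:Add2,r5:2
cycle 5: CDB Add2=1; issue SUB r2<-Add2 // r0:Add1,r1:8,r2:Add2,r3:6,r4:1,r5:2

STATUS = TAG Add2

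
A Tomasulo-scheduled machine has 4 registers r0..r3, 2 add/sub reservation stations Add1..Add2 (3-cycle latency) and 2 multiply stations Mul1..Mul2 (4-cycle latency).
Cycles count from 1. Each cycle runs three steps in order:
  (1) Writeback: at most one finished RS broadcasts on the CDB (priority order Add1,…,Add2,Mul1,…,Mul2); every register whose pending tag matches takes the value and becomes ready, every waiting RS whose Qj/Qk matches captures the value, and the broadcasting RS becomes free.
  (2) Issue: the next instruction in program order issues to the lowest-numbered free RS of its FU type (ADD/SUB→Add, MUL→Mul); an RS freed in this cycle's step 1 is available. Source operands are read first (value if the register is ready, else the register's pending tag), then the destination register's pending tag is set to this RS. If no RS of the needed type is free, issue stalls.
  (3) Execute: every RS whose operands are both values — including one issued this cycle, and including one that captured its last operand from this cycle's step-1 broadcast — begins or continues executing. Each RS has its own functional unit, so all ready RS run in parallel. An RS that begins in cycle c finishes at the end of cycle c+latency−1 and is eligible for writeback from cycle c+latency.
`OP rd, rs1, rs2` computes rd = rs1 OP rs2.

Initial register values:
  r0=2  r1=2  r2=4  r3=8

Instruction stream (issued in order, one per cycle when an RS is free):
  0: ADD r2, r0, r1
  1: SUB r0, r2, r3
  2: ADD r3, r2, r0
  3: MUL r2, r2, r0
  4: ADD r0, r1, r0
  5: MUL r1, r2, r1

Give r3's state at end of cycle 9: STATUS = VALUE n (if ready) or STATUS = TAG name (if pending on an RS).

  c1: issue ADD r2<-Add1  regs: r0:2,r1:2,r2:Add1,r3:8
  c2: issue SUB r0<-Add2  regs: r0:Add2,r1:2,r2:Add1,r3:8
  c3: stall  regs: r0:Add2,r1:2,r2:Add1,r3:8
  c4: CDB Add1=4; issue ADD r3<-Add1  regs: r0:Add2,r1:2,r2:4,r3:Add1
  c5: issue MUL r2<-Mul1  regs: r0:Add2,r1:2,r2:Mul1,r3:Add1
  c6: stall  regs: r0:Add2,r1:2,r2:Mul1,r3:Add1
  c7: CDB Add2=-4; issue ADD r0<-Add2  regs: r0:Add2,r1:2,r2:Mul1,r3:Add1
  c8: issue MUL r1<-Mul2  regs: r0:Add2,r1:Mul2,r2:Mul1,r3:Add1
  c9: -  regs: r0:Add2,r1:Mul2,r2:Mul1,r3:Add1

STATUS = TAG Add1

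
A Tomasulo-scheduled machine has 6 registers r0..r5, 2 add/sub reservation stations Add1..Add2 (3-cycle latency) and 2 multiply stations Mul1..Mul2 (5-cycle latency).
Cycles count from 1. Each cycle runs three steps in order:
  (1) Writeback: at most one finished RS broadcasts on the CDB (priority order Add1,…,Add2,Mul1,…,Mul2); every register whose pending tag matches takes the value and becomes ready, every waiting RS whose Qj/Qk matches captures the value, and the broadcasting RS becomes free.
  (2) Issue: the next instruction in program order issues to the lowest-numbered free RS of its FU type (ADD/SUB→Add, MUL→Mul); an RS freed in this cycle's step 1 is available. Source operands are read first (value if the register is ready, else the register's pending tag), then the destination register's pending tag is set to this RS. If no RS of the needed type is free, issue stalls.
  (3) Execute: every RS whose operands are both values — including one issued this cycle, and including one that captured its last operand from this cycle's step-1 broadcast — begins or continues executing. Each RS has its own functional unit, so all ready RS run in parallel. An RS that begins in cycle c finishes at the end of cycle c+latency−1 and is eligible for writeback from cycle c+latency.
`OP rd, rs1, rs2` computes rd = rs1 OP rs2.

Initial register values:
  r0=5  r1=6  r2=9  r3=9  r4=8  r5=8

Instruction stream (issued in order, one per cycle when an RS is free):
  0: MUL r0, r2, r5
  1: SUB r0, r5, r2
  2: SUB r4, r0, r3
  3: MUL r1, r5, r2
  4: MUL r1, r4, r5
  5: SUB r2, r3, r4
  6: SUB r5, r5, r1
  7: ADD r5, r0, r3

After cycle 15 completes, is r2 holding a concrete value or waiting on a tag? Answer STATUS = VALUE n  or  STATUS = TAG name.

c1: issue MUL r0<-Mul1 | r0:Mul1,r1:6,r2:9,r3:9,r4:8,r5:8
c2: issue SUB r0<-Add1 | r0:Add1,r1:6,r2:9,r3:9,r4:8,r5:8
c3: issue SUB r4<-Add2 | r0:Add1,r1:6,r2:9,r3:9,r4:Add2,r5:8
c4: issue MUL r1<-Mul2 | r0:Add1,r1:Mul2,r2:9,r3:9,r4:Add2,r5:8
c5: CDB Add1=-1; stall | r0:-1,r1:Mul2,r2:9,r3:9,r4:Add2,r5:8
c6: CDB Mul1=72; issue MUL r1<-Mul1 | r0:-1,r1:Mul1,r2:9,r3:9,r4:Add2,r5:8
c7: issue SUB r2<-Add1 | r0:-1,r1:Mul1,r2:Add1,r3:9,r4:Add2,r5:8
c8: CDB Add2=-10; issue SUB r5<-Add2 | r0:-1,r1:Mul1,r2:Add1,r3:9,r4:-10,r5:Add2
c9: CDB Mul2=72; stall | r0:-1,r1:Mul1,r2:Add1,r3:9,r4:-10,r5:Add2
c10: stall | r0:-1,r1:Mul1,r2:Add1,r3:9,r4:-10,r5:Add2
c11: CDB Add1=19; issue ADD r5<-Add1 | r0:-1,r1:Mul1,r2:19,r3:9,r4:-10,r5:Add1
c12: - | r0:-1,r1:Mul1,r2:19,r3:9,r4:-10,r5:Add1
c13: CDB Mul1=-80 | r0:-1,r1:-80,r2:19,r3:9,r4:-10,r5:Add1
c14: CDB Add1=8 | r0:-1,r1:-80,r2:19,r3:9,r4:-10,r5:8
c15: - | r0:-1,r1:-80,r2:19,r3:9,r4:-10,r5:8

STATUS = VALUE 19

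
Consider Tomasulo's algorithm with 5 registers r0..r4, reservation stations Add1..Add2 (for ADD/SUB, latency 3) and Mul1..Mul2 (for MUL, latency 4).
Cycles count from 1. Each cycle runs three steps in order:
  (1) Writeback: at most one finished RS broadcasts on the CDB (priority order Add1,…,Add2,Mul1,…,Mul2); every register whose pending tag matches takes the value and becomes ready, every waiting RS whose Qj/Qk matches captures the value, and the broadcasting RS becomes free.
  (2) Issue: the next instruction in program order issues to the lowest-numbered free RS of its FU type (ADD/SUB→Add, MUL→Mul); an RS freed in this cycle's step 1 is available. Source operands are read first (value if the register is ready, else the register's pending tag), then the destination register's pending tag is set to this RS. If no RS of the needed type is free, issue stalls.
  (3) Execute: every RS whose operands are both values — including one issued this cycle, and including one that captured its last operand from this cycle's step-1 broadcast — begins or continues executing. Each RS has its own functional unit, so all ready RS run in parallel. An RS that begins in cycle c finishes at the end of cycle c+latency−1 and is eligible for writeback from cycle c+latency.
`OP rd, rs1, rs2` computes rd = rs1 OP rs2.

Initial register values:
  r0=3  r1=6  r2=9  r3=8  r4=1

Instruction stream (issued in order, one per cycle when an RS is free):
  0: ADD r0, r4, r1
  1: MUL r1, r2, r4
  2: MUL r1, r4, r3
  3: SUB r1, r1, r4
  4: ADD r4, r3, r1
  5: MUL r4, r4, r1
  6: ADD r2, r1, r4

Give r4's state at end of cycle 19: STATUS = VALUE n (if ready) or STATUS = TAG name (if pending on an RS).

STATUS = VALUE 105

  c1: issue ADD r0<-Add1  regs: r0:Add1,r1:6,r2:9,r3:8,r4:1
  c2: issue MUL r1<-Mul1  regs: r0:Add1,r1:Mul1,r2:9,r3:8,r4:1
  c3: issue MUL r1<-Mul2  regs: r0:Add1,r1:Mul2,r2:9,r3:8,r4:1
  c4: CDB Add1=7; issue SUB r1<-Add1  regs: r0:7,r1:Add1,r2:9,r3:8,r4:1
  c5: issue ADD r4<-Add2  regs: r0:7,r1:Add1,r2:9,r3:8,r4:Add2
  c6: CDB Mul1=9; issue MUL r4<-Mul1  regs: r0:7,r1:Add1,r2:9,r3:8,r4:Mul1
  c7: CDB Mul2=8; stall  regs: r0:7,r1:Add1,r2:9,r3:8,r4:Mul1
  c8: stall  regs: r0:7,r1:Add1,r2:9,r3:8,r4:Mul1
  c9: stall  regs: r0:7,r1:Add1,r2:9,r3:8,r4:Mul1
  c10: CDB Add1=7; issue ADD r2<-Add1  regs: r0:7,r1:7,r2:Add1,r3:8,r4:Mul1
  c11: -  regs: r0:7,r1:7,r2:Add1,r3:8,r4:Mul1
  c12: -  regs: r0:7,r1:7,r2:Add1,r3:8,r4:Mul1
  c13: CDB Add2=15  regs: r0:7,r1:7,r2:Add1,r3:8,r4:Mul1
  c14: -  regs: r0:7,r1:7,r2:Add1,r3:8,r4:Mul1
  c15: -  regs: r0:7,r1:7,r2:Add1,r3:8,r4:Mul1
  c16: -  regs: r0:7,r1:7,r2:Add1,r3:8,r4:Mul1
  c17: CDB Mul1=105  regs: r0:7,r1:7,r2:Add1,r3:8,r4:105
  c18: -  regs: r0:7,r1:7,r2:Add1,r3:8,r4:105
  c19: -  regs: r0:7,r1:7,r2:Add1,r3:8,r4:105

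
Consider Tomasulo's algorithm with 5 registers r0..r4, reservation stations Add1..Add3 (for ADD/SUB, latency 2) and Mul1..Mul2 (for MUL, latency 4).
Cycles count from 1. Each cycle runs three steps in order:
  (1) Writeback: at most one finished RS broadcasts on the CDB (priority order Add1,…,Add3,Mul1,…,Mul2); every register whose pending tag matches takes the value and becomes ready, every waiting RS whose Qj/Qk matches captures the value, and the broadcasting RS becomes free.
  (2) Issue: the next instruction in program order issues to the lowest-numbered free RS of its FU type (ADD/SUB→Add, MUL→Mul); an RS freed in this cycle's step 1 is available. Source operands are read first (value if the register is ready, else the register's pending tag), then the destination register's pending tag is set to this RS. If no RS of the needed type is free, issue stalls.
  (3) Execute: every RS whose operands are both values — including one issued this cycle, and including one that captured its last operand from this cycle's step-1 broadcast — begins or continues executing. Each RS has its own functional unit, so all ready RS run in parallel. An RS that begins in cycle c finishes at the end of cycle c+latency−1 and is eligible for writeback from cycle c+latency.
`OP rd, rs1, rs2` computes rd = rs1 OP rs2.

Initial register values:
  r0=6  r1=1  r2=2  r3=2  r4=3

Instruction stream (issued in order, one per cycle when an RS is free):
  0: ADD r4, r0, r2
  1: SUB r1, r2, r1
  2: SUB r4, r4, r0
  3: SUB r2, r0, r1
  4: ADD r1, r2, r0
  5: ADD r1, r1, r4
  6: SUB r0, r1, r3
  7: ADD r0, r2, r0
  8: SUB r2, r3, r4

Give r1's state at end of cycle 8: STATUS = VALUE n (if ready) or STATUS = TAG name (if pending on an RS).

STATUS = TAG Add2

  c1: issue ADD r4<-Add1  regs: r0:6,r1:1,r2:2,r3:2,r4:Add1
  c2: issue SUB r1<-Add2  regs: r0:6,r1:Add2,r2:2,r3:2,r4:Add1
  c3: CDB Add1=8; issue SUB r4<-Add1  regs: r0:6,r1:Add2,r2:2,r3:2,r4:Add1
  c4: CDB Add2=1; issue SUB r2<-Add2  regs: r0:6,r1:1,r2:Add2,r3:2,r4:Add1
  c5: CDB Add1=2; issue ADD r1<-Add1  regs: r0:6,r1:Add1,r2:Add2,r3:2,r4:2
  c6: CDB Add2=5; issue ADD r1<-Add2  regs: r0:6,r1:Add2,r2:5,r3:2,r4:2
  c7: issue SUB r0<-Add3  regs: r0:Add3,r1:Add2,r2:5,r3:2,r4:2
  c8: CDB Add1=11; issue ADD r0<-Add1  regs: r0:Add1,r1:Add2,r2:5,r3:2,r4:2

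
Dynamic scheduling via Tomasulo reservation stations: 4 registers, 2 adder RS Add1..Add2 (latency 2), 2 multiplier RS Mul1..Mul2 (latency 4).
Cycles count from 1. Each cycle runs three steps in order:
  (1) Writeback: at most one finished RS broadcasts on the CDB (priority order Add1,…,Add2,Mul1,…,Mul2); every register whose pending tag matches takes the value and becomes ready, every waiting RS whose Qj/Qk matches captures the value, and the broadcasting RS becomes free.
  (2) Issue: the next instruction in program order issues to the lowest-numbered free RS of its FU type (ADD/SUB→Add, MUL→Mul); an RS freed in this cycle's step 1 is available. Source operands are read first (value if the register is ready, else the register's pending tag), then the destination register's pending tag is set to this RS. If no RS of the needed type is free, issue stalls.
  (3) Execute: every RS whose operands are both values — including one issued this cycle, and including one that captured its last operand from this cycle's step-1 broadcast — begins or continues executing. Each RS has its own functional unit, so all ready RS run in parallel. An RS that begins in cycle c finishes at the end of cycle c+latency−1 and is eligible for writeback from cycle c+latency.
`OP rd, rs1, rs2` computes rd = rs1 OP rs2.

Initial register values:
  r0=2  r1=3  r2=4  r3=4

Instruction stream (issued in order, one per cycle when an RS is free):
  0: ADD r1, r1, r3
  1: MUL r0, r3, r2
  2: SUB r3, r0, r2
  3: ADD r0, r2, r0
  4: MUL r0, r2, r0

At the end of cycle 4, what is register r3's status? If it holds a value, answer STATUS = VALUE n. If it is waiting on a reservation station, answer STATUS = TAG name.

  c1: issue ADD r1<-Add1  regs: r0:2,r1:Add1,r2:4,r3:4
  c2: issue MUL r0<-Mul1  regs: r0:Mul1,r1:Add1,r2:4,r3:4
  c3: CDB Add1=7; issue SUB r3<-Add1  regs: r0:Mul1,r1:7,r2:4,r3:Add1
  c4: issue ADD r0<-Add2  regs: r0:Add2,r1:7,r2:4,r3:Add1

STATUS = TAG Add1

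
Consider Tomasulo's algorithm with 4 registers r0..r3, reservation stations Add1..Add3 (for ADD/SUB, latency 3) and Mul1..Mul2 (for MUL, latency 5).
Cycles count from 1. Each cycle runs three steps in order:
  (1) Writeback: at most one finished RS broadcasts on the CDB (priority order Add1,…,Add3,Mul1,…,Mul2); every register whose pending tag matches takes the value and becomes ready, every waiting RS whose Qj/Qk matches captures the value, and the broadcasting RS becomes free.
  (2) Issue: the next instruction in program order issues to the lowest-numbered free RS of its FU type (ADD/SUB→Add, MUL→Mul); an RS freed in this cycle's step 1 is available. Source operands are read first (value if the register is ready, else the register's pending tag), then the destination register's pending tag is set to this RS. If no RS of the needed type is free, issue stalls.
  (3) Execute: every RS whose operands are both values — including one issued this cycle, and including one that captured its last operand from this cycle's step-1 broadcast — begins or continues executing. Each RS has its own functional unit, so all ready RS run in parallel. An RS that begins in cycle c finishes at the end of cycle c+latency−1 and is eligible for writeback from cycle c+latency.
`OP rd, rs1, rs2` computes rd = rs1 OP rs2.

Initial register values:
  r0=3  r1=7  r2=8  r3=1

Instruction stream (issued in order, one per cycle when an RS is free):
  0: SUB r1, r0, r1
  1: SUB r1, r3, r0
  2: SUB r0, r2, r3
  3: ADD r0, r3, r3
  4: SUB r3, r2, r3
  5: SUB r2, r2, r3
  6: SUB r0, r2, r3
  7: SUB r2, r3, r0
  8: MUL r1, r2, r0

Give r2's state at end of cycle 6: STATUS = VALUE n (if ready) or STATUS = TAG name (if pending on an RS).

c1: issue SUB r1<-Add1 | r0:3,r1:Add1,r2:8,r3:1
c2: issue SUB r1<-Add2 | r0:3,r1:Add2,r2:8,r3:1
c3: issue SUB r0<-Add3 | r0:Add3,r1:Add2,r2:8,r3:1
c4: CDB Add1=-4; issue ADD r0<-Add1 | r0:Add1,r1:Add2,r2:8,r3:1
c5: CDB Add2=-2; issue SUB r3<-Add2 | r0:Add1,r1:-2,r2:8,r3:Add2
c6: CDB Add3=7; issue SUB r2<-Add3 | r0:Add1,r1:-2,r2:Add3,r3:Add2

STATUS = TAG Add3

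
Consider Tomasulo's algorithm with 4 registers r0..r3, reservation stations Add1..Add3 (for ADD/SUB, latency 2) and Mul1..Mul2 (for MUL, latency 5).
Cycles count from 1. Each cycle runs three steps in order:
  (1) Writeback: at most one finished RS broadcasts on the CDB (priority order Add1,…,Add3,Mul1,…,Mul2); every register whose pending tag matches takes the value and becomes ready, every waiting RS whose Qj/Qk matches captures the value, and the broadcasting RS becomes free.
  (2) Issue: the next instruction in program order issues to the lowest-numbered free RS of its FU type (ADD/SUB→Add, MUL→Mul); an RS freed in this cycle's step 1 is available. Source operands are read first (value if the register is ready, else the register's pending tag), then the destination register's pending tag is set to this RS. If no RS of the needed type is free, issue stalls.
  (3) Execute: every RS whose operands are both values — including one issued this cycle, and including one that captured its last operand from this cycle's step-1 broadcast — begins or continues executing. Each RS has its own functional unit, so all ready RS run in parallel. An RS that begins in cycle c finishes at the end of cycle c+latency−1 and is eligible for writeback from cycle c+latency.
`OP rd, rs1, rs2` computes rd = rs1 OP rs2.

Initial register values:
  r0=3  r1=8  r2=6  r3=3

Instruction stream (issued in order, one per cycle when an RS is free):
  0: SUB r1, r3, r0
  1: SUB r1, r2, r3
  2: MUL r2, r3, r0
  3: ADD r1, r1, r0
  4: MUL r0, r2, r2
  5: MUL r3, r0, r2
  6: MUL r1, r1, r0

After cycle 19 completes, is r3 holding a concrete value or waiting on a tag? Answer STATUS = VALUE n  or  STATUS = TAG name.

c1: issue SUB r1<-Add1 | r0:3,r1:Add1,r2:6,r3:3
c2: issue SUB r1<-Add2 | r0:3,r1:Add2,r2:6,r3:3
c3: CDB Add1=0; issue MUL r2<-Mul1 | r0:3,r1:Add2,r2:Mul1,r3:3
c4: CDB Add2=3; issue ADD r1<-Add1 | r0:3,r1:Add1,r2:Mul1,r3:3
c5: issue MUL r0<-Mul2 | r0:Mul2,r1:Add1,r2:Mul1,r3:3
c6: CDB Add1=6; stall | r0:Mul2,r1:6,r2:Mul1,r3:3
c7: stall | r0:Mul2,r1:6,r2:Mul1,r3:3
c8: CDB Mul1=9; issue MUL r3<-Mul1 | r0:Mul2,r1:6,r2:9,r3:Mul1
c9: stall | r0:Mul2,r1:6,r2:9,r3:Mul1
c10: stall | r0:Mul2,r1:6,r2:9,r3:Mul1
c11: stall | r0:Mul2,r1:6,r2:9,r3:Mul1
c12: stall | r0:Mul2,r1:6,r2:9,r3:Mul1
c13: CDB Mul2=81; issue MUL r1<-Mul2 | r0:81,r1:Mul2,r2:9,r3:Mul1
c14: - | r0:81,r1:Mul2,r2:9,r3:Mul1
c15: - | r0:81,r1:Mul2,r2:9,r3:Mul1
c16: - | r0:81,r1:Mul2,r2:9,r3:Mul1
c17: - | r0:81,r1:Mul2,r2:9,r3:Mul1
c18: CDB Mul1=729 | r0:81,r1:Mul2,r2:9,r3:729
c19: CDB Mul2=486 | r0:81,r1:486,r2:9,r3:729

STATUS = VALUE 729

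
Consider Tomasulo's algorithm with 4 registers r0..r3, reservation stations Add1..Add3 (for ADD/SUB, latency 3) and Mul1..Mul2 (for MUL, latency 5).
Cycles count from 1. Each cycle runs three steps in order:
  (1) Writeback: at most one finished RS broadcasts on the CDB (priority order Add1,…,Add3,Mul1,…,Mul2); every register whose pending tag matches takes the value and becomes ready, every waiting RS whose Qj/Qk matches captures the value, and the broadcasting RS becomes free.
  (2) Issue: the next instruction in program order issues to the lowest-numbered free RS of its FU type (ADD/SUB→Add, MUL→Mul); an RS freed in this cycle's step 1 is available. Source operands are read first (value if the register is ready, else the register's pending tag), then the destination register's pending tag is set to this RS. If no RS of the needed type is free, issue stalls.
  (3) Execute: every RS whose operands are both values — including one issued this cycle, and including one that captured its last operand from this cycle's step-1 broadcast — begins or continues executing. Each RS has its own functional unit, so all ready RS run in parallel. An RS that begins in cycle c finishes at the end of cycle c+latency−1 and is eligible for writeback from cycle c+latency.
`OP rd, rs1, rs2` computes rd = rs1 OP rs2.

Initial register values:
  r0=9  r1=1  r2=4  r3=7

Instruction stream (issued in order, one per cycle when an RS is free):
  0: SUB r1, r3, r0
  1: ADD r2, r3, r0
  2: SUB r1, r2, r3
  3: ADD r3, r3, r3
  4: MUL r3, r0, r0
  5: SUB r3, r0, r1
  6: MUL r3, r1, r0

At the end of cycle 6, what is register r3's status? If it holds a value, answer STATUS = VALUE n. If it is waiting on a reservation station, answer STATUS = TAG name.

STATUS = TAG Add2

c1: issue SUB r1<-Add1 | r0:9,r1:Add1,r2:4,r3:7
c2: issue ADD r2<-Add2 | r0:9,r1:Add1,r2:Add2,r3:7
c3: issue SUB r1<-Add3 | r0:9,r1:Add3,r2:Add2,r3:7
c4: CDB Add1=-2; issue ADD r3<-Add1 | r0:9,r1:Add3,r2:Add2,r3:Add1
c5: CDB Add2=16; issue MUL r3<-Mul1 | r0:9,r1:Add3,r2:16,r3:Mul1
c6: issue SUB r3<-Add2 | r0:9,r1:Add3,r2:16,r3:Add2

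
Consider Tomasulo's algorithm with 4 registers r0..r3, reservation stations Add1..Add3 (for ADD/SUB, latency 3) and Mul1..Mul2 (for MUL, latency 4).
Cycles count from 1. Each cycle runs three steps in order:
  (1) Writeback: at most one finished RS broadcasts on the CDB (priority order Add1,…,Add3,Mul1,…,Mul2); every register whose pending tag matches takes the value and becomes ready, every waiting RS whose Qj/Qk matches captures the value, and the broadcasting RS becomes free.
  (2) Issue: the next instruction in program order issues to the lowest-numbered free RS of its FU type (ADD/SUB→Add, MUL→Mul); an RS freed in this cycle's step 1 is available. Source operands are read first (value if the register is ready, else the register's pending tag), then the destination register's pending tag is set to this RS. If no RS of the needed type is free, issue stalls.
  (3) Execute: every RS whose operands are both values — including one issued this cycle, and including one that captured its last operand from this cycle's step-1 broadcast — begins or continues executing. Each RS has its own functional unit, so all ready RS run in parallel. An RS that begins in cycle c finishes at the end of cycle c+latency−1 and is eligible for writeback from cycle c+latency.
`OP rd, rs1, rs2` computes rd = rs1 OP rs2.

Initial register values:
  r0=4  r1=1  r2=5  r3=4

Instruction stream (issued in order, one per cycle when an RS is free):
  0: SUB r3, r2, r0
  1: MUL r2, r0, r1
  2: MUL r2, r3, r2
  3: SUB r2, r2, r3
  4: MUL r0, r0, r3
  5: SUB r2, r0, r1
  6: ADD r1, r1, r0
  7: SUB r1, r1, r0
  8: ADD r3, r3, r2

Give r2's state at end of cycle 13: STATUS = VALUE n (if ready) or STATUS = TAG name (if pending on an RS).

STATUS = VALUE 3

cycle 1: issue SUB r3<-Add1 // r0:4,r1:1,r2:5,r3:Add1
cycle 2: issue MUL r2<-Mul1 // r0:4,r1:1,r2:Mul1,r3:Add1
cycle 3: issue MUL r2<-Mul2 // r0:4,r1:1,r2:Mul2,r3:Add1
cycle 4: CDB Add1=1; issue SUB r2<-Add1 // r0:4,r1:1,r2:Add1,r3:1
cycle 5: stall // r0:4,r1:1,r2:Add1,r3:1
cycle 6: CDB Mul1=4; issue MUL r0<-Mul1 // r0:Mul1,r1:1,r2:Add1,r3:1
cycle 7: issue SUB r2<-Add2 // r0:Mul1,r1:1,r2:Add2,r3:1
cycle 8: issue ADD r1<-Add3 // r0:Mul1,r1:Add3,r2:Add2,r3:1
cycle 9: stall // r0:Mul1,r1:Add3,r2:Add2,r3:1
cycle 10: CDB Mul1=4; stall // r0:4,r1:Add3,r2:Add2,r3:1
cycle 11: CDB Mul2=4; stall // r0:4,r1:Add3,r2:Add2,r3:1
cycle 12: stall // r0:4,r1:Add3,r2:Add2,r3:1
cycle 13: CDB Add2=3; issue SUB r1<-Add2 // r0:4,r1:Add2,r2:3,r3:1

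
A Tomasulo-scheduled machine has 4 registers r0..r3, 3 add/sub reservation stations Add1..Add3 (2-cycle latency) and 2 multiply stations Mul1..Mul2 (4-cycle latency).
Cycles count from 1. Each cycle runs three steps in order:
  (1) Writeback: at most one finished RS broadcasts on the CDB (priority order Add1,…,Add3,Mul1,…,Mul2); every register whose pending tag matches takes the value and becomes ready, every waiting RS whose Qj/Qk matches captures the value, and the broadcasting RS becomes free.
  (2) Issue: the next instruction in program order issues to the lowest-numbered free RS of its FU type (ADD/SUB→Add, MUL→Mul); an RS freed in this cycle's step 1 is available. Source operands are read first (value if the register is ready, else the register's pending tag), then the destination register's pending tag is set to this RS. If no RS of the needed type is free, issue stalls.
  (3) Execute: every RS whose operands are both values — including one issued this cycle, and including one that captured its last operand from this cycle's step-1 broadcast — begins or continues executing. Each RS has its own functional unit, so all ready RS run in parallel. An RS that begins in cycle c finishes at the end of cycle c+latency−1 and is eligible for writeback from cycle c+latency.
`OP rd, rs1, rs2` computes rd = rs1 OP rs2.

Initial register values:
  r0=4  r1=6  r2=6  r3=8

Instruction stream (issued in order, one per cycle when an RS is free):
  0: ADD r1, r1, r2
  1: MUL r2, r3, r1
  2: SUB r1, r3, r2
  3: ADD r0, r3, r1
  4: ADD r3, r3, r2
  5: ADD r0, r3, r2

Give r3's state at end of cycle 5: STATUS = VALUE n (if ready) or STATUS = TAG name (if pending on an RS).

STATUS = TAG Add3

cycle 1: issue ADD r1<-Add1 // r0:4,r1:Add1,r2:6,r3:8
cycle 2: issue MUL r2<-Mul1 // r0:4,r1:Add1,r2:Mul1,r3:8
cycle 3: CDB Add1=12; issue SUB r1<-Add1 // r0:4,r1:Add1,r2:Mul1,r3:8
cycle 4: issue ADD r0<-Add2 // r0:Add2,r1:Add1,r2:Mul1,r3:8
cycle 5: issue ADD r3<-Add3 // r0:Add2,r1:Add1,r2:Mul1,r3:Add3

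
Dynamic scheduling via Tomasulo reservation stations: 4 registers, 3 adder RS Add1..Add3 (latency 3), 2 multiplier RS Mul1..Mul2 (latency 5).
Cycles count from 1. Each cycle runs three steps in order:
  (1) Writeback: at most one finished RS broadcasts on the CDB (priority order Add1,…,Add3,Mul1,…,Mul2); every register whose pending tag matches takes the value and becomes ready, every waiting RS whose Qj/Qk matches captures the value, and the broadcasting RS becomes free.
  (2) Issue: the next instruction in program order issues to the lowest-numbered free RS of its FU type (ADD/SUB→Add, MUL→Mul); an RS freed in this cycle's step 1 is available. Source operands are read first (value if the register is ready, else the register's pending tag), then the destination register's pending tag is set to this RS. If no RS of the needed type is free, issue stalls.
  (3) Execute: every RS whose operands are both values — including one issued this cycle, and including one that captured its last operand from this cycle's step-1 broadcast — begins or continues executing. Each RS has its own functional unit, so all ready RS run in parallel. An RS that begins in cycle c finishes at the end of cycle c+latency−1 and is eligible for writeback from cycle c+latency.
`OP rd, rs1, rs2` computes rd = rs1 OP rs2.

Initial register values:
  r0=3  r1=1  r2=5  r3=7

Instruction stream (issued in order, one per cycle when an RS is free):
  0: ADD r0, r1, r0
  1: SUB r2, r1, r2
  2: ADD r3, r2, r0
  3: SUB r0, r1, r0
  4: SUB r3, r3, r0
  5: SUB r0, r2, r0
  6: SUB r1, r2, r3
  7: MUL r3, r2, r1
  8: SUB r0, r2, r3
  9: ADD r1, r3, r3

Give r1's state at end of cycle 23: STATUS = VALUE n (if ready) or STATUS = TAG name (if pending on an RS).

c1: issue ADD r0<-Add1 | r0:Add1,r1:1,r2:5,r3:7
c2: issue SUB r2<-Add2 | r0:Add1,r1:1,r2:Add2,r3:7
c3: issue ADD r3<-Add3 | r0:Add1,r1:1,r2:Add2,r3:Add3
c4: CDB Add1=4; issue SUB r0<-Add1 | r0:Add1,r1:1,r2:Add2,r3:Add3
c5: CDB Add2=-4; issue SUB r3<-Add2 | r0:Add1,r1:1,r2:-4,r3:Add2
c6: stall | r0:Add1,r1:1,r2:-4,r3:Add2
c7: CDB Add1=-3; issue SUB r0<-Add1 | r0:Add1,r1:1,r2:-4,r3:Add2
c8: CDB Add3=0; issue SUB r1<-Add3 | r0:Add1,r1:Add3,r2:-4,r3:Add2
c9: issue MUL r3<-Mul1 | r0:Add1,r1:Add3,r2:-4,r3:Mul1
c10: CDB Add1=-1; issue SUB r0<-Add1 | r0:Add1,r1:Add3,r2:-4,r3:Mul1
c11: CDB Add2=3; issue ADD r1<-Add2 | r0:Add1,r1:Add2,r2:-4,r3:Mul1
c12: - | r0:Add1,r1:Add2,r2:-4,r3:Mul1
c13: - | r0:Add1,r1:Add2,r2:-4,r3:Mul1
c14: CDB Add3=-7 | r0:Add1,r1:Add2,r2:-4,r3:Mul1
c15: - | r0:Add1,r1:Add2,r2:-4,r3:Mul1
c16: - | r0:Add1,r1:Add2,r2:-4,r3:Mul1
c17: - | r0:Add1,r1:Add2,r2:-4,r3:Mul1
c18: - | r0:Add1,r1:Add2,r2:-4,r3:Mul1
c19: CDB Mul1=28 | r0:Add1,r1:Add2,r2:-4,r3:28
c20: - | r0:Add1,r1:Add2,r2:-4,r3:28
c21: - | r0:Add1,r1:Add2,r2:-4,r3:28
c22: CDB Add1=-32 | r0:-32,r1:Add2,r2:-4,r3:28
c23: CDB Add2=56 | r0:-32,r1:56,r2:-4,r3:28

STATUS = VALUE 56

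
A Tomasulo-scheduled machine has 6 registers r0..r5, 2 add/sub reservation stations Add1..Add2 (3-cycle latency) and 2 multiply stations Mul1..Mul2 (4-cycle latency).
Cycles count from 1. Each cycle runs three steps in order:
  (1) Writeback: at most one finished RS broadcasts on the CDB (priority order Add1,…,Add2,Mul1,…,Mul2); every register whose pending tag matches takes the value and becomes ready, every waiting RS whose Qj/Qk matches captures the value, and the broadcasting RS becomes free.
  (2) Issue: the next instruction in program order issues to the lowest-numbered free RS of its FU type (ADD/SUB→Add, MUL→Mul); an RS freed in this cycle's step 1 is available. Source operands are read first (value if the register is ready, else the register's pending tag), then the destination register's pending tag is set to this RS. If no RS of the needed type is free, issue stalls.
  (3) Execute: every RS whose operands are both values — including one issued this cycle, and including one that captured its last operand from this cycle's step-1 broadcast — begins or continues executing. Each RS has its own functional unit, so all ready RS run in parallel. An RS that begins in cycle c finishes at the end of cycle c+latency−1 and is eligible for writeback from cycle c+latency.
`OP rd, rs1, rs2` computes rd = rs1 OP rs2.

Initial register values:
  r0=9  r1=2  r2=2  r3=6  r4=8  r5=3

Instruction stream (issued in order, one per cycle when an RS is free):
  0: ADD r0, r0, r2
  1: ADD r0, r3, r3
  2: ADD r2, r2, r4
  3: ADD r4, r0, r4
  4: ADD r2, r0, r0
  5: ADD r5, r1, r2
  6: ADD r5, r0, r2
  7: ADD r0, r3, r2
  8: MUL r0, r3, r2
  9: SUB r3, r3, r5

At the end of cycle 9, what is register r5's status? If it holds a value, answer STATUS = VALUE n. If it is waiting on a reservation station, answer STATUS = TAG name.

cycle 1: issue ADD r0<-Add1 // r0:Add1,r1:2,r2:2,r3:6,r4:8,r5:3
cycle 2: issue ADD r0<-Add2 // r0:Add2,r1:2,r2:2,r3:6,r4:8,r5:3
cycle 3: stall // r0:Add2,r1:2,r2:2,r3:6,r4:8,r5:3
cycle 4: CDB Add1=11; issue ADD r2<-Add1 // r0:Add2,r1:2,r2:Add1,r3:6,r4:8,r5:3
cycle 5: CDB Add2=12; issue ADD r4<-Add2 // r0:12,r1:2,r2:Add1,r3:6,r4:Add2,r5:3
cycle 6: stall // r0:12,r1:2,r2:Add1,r3:6,r4:Add2,r5:3
cycle 7: CDB Add1=10; issue ADD r2<-Add1 // r0:12,r1:2,r2:Add1,r3:6,r4:Add2,r5:3
cycle 8: CDB Add2=20; issue ADD r5<-Add2 // r0:12,r1:2,r2:Add1,r3:6,r4:20,r5:Add2
cycle 9: stall // r0:12,r1:2,r2:Add1,r3:6,r4:20,r5:Add2

STATUS = TAG Add2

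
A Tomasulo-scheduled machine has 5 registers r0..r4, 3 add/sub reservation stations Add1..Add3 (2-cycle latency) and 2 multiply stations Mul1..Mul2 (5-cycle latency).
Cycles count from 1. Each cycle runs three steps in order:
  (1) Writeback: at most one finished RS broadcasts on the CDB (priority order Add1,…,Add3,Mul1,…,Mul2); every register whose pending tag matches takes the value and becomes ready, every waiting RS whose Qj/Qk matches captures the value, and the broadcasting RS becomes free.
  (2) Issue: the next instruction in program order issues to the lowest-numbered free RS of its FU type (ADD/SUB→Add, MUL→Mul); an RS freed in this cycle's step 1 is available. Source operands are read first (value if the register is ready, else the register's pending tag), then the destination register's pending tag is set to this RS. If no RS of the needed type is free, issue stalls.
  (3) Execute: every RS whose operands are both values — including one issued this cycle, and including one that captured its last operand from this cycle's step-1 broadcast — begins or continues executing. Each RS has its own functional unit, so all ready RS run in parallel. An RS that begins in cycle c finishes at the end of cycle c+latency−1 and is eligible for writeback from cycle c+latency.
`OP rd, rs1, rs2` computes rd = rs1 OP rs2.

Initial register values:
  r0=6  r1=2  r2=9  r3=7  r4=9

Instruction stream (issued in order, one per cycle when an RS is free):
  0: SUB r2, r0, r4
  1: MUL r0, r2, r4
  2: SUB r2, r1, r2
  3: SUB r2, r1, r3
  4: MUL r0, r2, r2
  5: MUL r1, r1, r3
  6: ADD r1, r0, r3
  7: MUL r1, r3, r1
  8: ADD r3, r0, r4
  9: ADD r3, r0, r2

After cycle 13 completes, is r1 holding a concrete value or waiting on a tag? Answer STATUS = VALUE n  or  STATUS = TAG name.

cycle 1: issue SUB r2<-Add1 // r0:6,r1:2,r2:Add1,r3:7,r4:9
cycle 2: issue MUL r0<-Mul1 // r0:Mul1,r1:2,r2:Add1,r3:7,r4:9
cycle 3: CDB Add1=-3; issue SUB r2<-Add1 // r0:Mul1,r1:2,r2:Add1,r3:7,r4:9
cycle 4: issue SUB r2<-Add2 // r0:Mul1,r1:2,r2:Add2,r3:7,r4:9
cycle 5: CDB Add1=5; issue MUL r0<-Mul2 // r0:Mul2,r1:2,r2:Add2,r3:7,r4:9
cycle 6: CDB Add2=-5; stall // r0:Mul2,r1:2,r2:-5,r3:7,r4:9
cycle 7: stall // r0:Mul2,r1:2,r2:-5,r3:7,r4:9
cycle 8: CDB Mul1=-27; issue MUL r1<-Mul1 // r0:Mul2,r1:Mul1,r2:-5,r3:7,r4:9
cycle 9: issue ADD r1<-Add1 // r0:Mul2,r1:Add1,r2:-5,r3:7,r4:9
cycle 10: stall // r0:Mul2,r1:Add1,r2:-5,r3:7,r4:9
cycle 11: CDB Mul2=25; issue MUL r1<-Mul2 // r0:25,r1:Mul2,r2:-5,r3:7,r4:9
cycle 12: issue ADD r3<-Add2 // r0:25,r1:Mul2,r2:-5,r3:Add2,r4:9
cycle 13: CDB Add1=32; issue ADD r3<-Add1 // r0:25,r1:Mul2,r2:-5,r3:Add1,r4:9

STATUS = TAG Mul2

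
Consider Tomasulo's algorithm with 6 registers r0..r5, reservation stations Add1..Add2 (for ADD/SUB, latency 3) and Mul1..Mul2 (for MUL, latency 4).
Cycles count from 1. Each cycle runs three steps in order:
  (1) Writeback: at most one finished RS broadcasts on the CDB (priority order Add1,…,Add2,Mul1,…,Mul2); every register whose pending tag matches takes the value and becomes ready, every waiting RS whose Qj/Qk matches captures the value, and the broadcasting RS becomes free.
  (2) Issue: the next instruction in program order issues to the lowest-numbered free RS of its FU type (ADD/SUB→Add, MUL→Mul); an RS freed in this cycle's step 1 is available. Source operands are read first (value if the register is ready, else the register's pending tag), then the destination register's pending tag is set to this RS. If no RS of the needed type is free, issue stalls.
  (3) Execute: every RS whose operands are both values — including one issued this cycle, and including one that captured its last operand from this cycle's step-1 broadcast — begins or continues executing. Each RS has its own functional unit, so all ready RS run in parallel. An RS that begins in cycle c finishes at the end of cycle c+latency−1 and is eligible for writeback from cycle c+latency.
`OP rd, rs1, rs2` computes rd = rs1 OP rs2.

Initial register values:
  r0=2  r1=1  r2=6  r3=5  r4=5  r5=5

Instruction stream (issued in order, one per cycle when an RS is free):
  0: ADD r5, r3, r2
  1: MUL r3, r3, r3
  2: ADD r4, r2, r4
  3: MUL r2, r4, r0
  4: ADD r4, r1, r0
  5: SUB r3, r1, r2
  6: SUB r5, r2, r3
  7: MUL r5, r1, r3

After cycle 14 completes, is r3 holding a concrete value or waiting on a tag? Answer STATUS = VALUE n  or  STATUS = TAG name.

c1: issue ADD r5<-Add1 | r0:2,r1:1,r2:6,r3:5,r4:5,r5:Add1
c2: issue MUL r3<-Mul1 | r0:2,r1:1,r2:6,r3:Mul1,r4:5,r5:Add1
c3: issue ADD r4<-Add2 | r0:2,r1:1,r2:6,r3:Mul1,r4:Add2,r5:Add1
c4: CDB Add1=11; issue MUL r2<-Mul2 | r0:2,r1:1,r2:Mul2,r3:Mul1,r4:Add2,r5:11
c5: issue ADD r4<-Add1 | r0:2,r1:1,r2:Mul2,r3:Mul1,r4:Add1,r5:11
c6: CDB Add2=11; issue SUB r3<-Add2 | r0:2,r1:1,r2:Mul2,r3:Add2,r4:Add1,r5:11
c7: CDB Mul1=25; stall | r0:2,r1:1,r2:Mul2,r3:Add2,r4:Add1,r5:11
c8: CDB Add1=3; issue SUB r5<-Add1 | r0:2,r1:1,r2:Mul2,r3:Add2,r4:3,r5:Add1
c9: issue MUL r5<-Mul1 | r0:2,r1:1,r2:Mul2,r3:Add2,r4:3,r5:Mul1
c10: CDB Mul2=22 | r0:2,r1:1,r2:22,r3:Add2,r4:3,r5:Mul1
c11: - | r0:2,r1:1,r2:22,r3:Add2,r4:3,r5:Mul1
c12: - | r0:2,r1:1,r2:22,r3:Add2,r4:3,r5:Mul1
c13: CDB Add2=-21 | r0:2,r1:1,r2:22,r3:-21,r4:3,r5:Mul1
c14: - | r0:2,r1:1,r2:22,r3:-21,r4:3,r5:Mul1

STATUS = VALUE -21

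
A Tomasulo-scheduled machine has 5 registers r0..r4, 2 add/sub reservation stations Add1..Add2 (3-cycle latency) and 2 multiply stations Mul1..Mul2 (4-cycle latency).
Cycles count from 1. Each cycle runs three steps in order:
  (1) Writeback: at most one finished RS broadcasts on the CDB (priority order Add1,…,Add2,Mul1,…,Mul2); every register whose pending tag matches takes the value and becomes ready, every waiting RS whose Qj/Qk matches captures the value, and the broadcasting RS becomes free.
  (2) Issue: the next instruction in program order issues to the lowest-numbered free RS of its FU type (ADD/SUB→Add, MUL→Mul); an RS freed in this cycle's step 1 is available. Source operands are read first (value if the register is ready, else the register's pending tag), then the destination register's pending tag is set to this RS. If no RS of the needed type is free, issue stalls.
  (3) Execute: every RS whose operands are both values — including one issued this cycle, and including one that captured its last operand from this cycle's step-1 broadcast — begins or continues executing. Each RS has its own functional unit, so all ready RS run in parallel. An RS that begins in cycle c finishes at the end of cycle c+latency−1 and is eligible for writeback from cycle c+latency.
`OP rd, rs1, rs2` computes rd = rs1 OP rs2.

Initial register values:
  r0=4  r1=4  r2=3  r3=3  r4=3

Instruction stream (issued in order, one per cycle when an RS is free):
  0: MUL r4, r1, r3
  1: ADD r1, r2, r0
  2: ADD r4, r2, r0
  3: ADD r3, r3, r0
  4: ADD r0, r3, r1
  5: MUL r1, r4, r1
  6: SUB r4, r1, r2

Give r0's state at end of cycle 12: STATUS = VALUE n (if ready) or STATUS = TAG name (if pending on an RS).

STATUS = VALUE 14

cycle 1: issue MUL r4<-Mul1 // r0:4,r1:4,r2:3,r3:3,r4:Mul1
cycle 2: issue ADD r1<-Add1 // r0:4,r1:Add1,r2:3,r3:3,r4:Mul1
cycle 3: issue ADD r4<-Add2 // r0:4,r1:Add1,r2:3,r3:3,r4:Add2
cycle 4: stall // r0:4,r1:Add1,r2:3,r3:3,r4:Add2
cycle 5: CDB Add1=7; issue ADD r3<-Add1 // r0:4,r1:7,r2:3,r3:Add1,r4:Add2
cycle 6: CDB Add2=7; issue ADD r0<-Add2 // r0:Add2,r1:7,r2:3,r3:Add1,r4:7
cycle 7: CDB Mul1=12; issue MUL r1<-Mul1 // r0:Add2,r1:Mul1,r2:3,r3:Add1,r4:7
cycle 8: CDB Add1=7; issue SUB r4<-Add1 // r0:Add2,r1:Mul1,r2:3,r3:7,r4:Add1
cycle 9: - // r0:Add2,r1:Mul1,r2:3,r3:7,r4:Add1
cycle 10: - // r0:Add2,r1:Mul1,r2:3,r3:7,r4:Add1
cycle 11: CDB Add2=14 // r0:14,r1:Mul1,r2:3,r3:7,r4:Add1
cycle 12: CDB Mul1=49 // r0:14,r1:49,r2:3,r3:7,r4:Add1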